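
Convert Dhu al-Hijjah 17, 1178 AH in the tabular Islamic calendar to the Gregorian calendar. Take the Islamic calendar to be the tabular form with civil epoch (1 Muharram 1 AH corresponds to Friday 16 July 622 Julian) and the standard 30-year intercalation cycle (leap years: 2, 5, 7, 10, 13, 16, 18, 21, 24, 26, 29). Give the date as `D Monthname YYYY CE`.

7 June 1765 CE

Both dates share Julian Day Number 2365871; in the Gregorian calendar that is 7 June 1765 CE.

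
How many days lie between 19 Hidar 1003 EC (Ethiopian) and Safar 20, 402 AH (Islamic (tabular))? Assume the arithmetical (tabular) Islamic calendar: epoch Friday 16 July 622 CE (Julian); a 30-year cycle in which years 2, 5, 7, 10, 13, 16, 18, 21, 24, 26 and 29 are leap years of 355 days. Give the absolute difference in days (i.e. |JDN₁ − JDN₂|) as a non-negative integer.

311

First date → JDN 2090279; second date → JDN 2090590.
The interval is |2090279 − 2090590| = 311 days.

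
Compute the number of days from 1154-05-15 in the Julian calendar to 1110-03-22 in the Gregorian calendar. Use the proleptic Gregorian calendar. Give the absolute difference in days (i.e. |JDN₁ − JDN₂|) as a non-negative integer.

JDN of the first date = 2142691.
JDN of the second date = 2126559.
|2126559 − 2142691| = 16132.

16132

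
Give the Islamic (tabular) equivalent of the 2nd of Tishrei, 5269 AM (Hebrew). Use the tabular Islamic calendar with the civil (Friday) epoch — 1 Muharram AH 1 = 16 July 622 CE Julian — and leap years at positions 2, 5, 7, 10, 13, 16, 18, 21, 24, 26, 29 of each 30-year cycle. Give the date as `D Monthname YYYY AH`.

29 Rabi' al-Thani 914 AH

Both dates share Julian Day Number 2272094; in the tabular Islamic calendar that is 29 Rabi' al-Thani 914 AH.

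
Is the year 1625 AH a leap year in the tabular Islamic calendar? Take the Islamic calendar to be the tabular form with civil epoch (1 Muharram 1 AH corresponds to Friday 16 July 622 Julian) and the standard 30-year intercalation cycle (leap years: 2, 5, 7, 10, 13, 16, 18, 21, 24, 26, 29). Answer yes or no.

Year 1625 AH is year 5 of its 30-year cycle; leap positions are 2, 5, 7, 10, 13, 16, 18, 21, 24, 26, 29, so it is a leap year (355 days).

yes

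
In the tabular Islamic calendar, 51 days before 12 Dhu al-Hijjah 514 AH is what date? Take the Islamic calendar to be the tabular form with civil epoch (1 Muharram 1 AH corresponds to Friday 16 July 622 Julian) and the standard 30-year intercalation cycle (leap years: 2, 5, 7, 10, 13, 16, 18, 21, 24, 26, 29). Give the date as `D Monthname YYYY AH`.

The starting date is JDN 2130566; 2130566 − 51 = 2130515.
JDN 2130515 corresponds to 20 Shawwal 514 AH.

20 Shawwal 514 AH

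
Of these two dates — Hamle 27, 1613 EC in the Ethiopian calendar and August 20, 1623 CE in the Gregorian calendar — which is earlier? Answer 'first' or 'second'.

first

First date → JDN 2313330; second date → JDN 2314080.
JDN 2313330 < JDN 2314080, so the first date is earlier.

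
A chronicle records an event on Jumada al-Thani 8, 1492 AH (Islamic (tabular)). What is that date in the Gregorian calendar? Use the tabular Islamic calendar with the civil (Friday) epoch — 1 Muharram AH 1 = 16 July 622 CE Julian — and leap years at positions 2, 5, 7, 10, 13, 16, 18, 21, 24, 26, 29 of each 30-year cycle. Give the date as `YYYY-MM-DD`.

2069-07-28

Julian Day Number of the source date = 2476956.
Converting JDN 2476956 to the Gregorian calendar gives 28 July 2069 CE.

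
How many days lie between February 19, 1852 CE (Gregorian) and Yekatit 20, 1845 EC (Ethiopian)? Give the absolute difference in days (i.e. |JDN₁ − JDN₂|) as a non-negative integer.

JDN of the first date = 2397538.
JDN of the second date = 2397911.
|2397911 − 2397538| = 373.

373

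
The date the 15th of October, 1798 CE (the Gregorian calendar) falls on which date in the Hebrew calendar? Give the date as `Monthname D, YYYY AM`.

Cheshvan 5, 5559 AM

Both dates share Julian Day Number 2378054; in the Hebrew calendar that is 5 Cheshvan 5559 AM.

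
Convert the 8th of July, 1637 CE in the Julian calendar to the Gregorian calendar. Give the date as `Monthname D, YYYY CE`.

The Julian–Gregorian offset here is 10 days (Julian trailing).
8 July 1637 Julian + 10 days → 18 July 1637 Gregorian.

July 18, 1637 CE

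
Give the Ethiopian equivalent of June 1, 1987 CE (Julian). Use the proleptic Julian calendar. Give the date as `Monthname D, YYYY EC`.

Julian Day Number of the source date = 2446961.
Converting JDN 2446961 to the Ethiopian calendar gives 7 Sene 1979 EC.

Sene 7, 1979 EC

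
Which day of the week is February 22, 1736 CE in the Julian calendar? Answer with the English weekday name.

Equivalently 4 March 1736 Gregorian, JDN 2355184.
Since JDN mod 7 = 6 (0 = Monday), the day is Sunday.

Sunday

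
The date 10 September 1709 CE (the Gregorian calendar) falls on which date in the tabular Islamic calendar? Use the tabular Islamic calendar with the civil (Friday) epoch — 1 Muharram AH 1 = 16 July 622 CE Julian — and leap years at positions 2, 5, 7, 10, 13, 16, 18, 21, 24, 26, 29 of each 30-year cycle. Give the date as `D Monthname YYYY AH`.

5 Rajab 1121 AH

Julian Day Number of the source date = 2345512.
Converting JDN 2345512 to the tabular Islamic calendar gives 5 Rajab 1121 AH.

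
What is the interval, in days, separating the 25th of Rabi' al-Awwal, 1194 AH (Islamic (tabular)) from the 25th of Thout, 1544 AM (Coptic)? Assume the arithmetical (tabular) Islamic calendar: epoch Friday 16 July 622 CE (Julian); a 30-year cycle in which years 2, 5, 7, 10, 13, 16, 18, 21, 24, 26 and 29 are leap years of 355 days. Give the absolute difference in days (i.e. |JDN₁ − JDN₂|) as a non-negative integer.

17353

JDN of the first date = 2371282.
JDN of the second date = 2388635.
|2388635 − 2371282| = 17353.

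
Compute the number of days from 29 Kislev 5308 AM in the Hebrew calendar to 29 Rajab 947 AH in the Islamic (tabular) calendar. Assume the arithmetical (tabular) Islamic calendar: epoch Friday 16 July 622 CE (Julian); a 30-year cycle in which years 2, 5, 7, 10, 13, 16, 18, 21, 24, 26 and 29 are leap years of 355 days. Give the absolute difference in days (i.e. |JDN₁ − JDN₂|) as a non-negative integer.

First date → JDN 2286444; second date → JDN 2283876.
The interval is |2286444 − 2283876| = 2568 days.

2568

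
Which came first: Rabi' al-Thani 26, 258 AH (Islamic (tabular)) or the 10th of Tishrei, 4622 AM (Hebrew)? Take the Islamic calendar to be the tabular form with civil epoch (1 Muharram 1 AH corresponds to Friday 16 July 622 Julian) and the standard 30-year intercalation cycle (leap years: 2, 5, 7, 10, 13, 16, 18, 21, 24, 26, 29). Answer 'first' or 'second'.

Converting both to JDN: 2039626 vs 2035799; the smaller is the second.

second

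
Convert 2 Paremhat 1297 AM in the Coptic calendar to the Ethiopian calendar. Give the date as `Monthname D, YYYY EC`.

Megabit 2, 1573 EC

The source date corresponds to 8 March 1581 in the proleptic Gregorian calendar (JDN 2298575).
That day falls on 2 Megabit 1573 EC in the Ethiopian calendar.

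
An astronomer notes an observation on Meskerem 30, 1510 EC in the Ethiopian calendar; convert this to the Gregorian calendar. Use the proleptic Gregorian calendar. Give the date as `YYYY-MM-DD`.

1517-10-07

Both dates share Julian Day Number 2275412; in the Gregorian calendar that is 7 October 1517 CE.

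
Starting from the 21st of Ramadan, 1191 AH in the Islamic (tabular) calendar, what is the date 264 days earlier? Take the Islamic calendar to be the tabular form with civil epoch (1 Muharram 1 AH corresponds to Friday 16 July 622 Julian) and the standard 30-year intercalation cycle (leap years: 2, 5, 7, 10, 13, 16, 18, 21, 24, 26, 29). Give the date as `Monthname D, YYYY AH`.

The starting date is JDN 2370392; 2370392 − 264 = 2370128.
JDN 2370128 corresponds to Dhu al-Hijjah 22, 1190 AH.

Dhu al-Hijjah 22, 1190 AH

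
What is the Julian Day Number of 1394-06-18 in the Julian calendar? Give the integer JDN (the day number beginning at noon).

2230385

In the proleptic Gregorian calendar the same day is 26 June 1394.
JDN 2451545 is 1 January 2000 CE (Gregorian); the target day is −221160 days from there, so JDN = 2230385.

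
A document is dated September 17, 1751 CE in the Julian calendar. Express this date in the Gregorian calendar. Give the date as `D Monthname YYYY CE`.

For dates in this range the Gregorian date is 11 days ahead of the Julian.
17 September 1751 Julian + 11 days → 28 September 1751 Gregorian.

28 September 1751 CE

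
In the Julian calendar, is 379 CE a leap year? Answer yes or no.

no

379 mod 4 = 3, so it is a common year in the Julian calendar.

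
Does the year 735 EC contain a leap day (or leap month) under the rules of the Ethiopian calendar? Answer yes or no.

735 mod 4 = 3; in the Ethiopian calendar a year is leap when year mod 4 = 3, so it is a leap year.

yes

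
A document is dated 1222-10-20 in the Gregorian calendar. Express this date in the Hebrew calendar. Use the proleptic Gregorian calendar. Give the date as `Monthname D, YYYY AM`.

Both dates share Julian Day Number 2167679; in the Hebrew calendar that is 6 Cheshvan 4983 AM.

Cheshvan 6, 4983 AM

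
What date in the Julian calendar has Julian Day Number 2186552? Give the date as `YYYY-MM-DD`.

The proleptic Gregorian equivalent of JDN 2186552 is 22 June 1274.
In the Julian calendar that day is 1274-06-15.

1274-06-15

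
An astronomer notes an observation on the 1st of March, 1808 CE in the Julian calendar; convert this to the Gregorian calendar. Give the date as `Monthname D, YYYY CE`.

March 13, 1808 CE

The Julian–Gregorian offset here is 12 days (Julian trailing).
1 March 1808 Julian + 12 days → 13 March 1808 Gregorian.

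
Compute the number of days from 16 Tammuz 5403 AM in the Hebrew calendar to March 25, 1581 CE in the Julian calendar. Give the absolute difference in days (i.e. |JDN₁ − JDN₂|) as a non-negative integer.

First date → JDN 2321337; second date → JDN 2298602.
The interval is |2321337 − 2298602| = 22735 days.

22735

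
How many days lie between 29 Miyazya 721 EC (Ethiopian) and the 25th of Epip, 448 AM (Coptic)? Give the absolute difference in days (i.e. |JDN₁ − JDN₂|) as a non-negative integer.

1182

First date → JDN 1987439; second date → JDN 1988621.
The interval is |1987439 − 1988621| = 1182 days.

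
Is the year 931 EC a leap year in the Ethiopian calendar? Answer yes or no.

yes

931 mod 4 = 3; in the Ethiopian calendar a year is leap when year mod 4 = 3, so it is a leap year.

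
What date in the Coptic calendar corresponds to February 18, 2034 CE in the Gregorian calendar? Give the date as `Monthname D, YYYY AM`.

Meshir 11, 1750 AM

Both dates share Julian Day Number 2464012; in the Coptic calendar that is 11 Meshir 1750 AM.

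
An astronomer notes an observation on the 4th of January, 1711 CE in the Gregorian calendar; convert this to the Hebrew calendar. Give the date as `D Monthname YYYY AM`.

13 Tevet 5471 AM

Both dates share Julian Day Number 2345993; in the Hebrew calendar that is 13 Tevet 5471 AM.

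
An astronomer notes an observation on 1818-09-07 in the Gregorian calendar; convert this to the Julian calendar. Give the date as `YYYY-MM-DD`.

The Julian–Gregorian offset here is 12 days (Julian trailing).
7 September 1818 Gregorian − 12 days → 26 August 1818 Julian.

1818-08-26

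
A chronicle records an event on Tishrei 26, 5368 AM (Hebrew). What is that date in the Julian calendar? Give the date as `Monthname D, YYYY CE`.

October 7, 1607 CE

Both dates share Julian Day Number 2308294; in the Julian calendar that is 7 October 1607 CE.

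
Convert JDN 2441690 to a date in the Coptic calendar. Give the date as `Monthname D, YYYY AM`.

Koiak 29, 1689 AM

The Gregorian equivalent of JDN 2441690 is 7 January 1973.
In the Coptic calendar that day is Koiak 29, 1689 AM.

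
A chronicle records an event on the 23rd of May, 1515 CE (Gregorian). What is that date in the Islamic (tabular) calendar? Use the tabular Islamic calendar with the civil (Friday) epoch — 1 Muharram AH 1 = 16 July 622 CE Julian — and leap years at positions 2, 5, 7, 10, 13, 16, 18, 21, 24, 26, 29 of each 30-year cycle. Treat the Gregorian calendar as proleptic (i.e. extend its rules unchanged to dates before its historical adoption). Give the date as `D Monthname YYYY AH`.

Julian Day Number of the source date = 2274544.
Converting JDN 2274544 to the tabular Islamic calendar gives 29 Rabi' al-Awwal 921 AH.

29 Rabi' al-Awwal 921 AH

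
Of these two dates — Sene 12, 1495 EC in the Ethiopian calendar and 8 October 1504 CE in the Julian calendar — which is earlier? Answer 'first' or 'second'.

first

First date → JDN 2270185; second date → JDN 2270675.
JDN 2270185 < JDN 2270675, so the first date is earlier.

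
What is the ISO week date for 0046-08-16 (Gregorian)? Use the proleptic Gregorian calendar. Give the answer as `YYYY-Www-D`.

The weekday is Thursday (ISO weekday 4).
That Thursday belongs to ISO week 33 of ISO year 46.

0046-W33-4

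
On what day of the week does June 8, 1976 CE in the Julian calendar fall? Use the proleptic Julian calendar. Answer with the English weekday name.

Equivalently 21 June 1976 Gregorian, JDN 2442951.
Since JDN mod 7 = 0 (0 = Monday), the day is Monday.

Monday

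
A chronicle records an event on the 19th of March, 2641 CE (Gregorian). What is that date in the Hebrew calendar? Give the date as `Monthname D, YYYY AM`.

Both dates share Julian Day Number 2685743; in the Hebrew calendar that is 15 Adar II 6401 AM.

Adar II 15, 6401 AM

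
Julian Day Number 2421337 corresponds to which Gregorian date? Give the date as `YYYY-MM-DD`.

Counting from JDN 2299161 = 15 Oct 1582 gives an offset of 122176 days.

1917-04-18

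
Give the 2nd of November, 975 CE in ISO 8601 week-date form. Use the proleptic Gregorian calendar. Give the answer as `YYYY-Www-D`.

0975-W44-4

The weekday is Thursday (ISO weekday 4).
That Thursday belongs to ISO week 44 of ISO year 975.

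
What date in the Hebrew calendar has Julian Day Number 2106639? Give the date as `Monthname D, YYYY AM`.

Elul 5, 4815 AM

The proleptic Gregorian equivalent of JDN 2106639 is 6 September 1055.
In the Hebrew calendar that day is Elul 5, 4815 AM.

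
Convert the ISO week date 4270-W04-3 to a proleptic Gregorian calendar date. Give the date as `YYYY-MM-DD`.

4270-01-26

ISO week 1 of 4270 is the week containing the first Thursday of 4270.
Week 4, day 3 (Wednesday) lands on 4270-01-26.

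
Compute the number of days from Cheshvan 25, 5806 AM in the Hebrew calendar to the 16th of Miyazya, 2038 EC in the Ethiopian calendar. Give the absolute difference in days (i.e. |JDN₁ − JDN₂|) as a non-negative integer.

First date → JDN 2468290; second date → JDN 2468460.
The interval is |2468290 − 2468460| = 170 days.

170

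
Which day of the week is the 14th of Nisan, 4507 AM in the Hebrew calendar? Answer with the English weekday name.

Wednesday

This is JDN 1993987 (2 April 747 Gregorian).
Since JDN mod 7 = 2 (0 = Monday), the day is Wednesday.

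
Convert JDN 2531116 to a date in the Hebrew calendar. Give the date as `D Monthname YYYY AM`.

JDN 2531116 is 10 November 2217 in the Gregorian calendar.
In the Hebrew calendar that day is 10 Cheshvan 5978 AM.

10 Cheshvan 5978 AM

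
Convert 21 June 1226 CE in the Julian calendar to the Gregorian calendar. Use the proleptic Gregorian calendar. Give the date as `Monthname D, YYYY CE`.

The Julian–Gregorian offset here is 7 days (Julian trailing).
21 June 1226 Julian + 7 days → 28 June 1226 Gregorian.

June 28, 1226 CE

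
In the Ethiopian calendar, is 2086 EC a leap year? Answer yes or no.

no

2086 mod 4 = 2; in the Ethiopian calendar a year is leap when year mod 4 = 3, so it is a common year.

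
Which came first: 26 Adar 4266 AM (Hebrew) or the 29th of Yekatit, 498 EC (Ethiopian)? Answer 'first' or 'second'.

second

Converting both to JDN: 1905940 vs 1905928; the smaller is the second.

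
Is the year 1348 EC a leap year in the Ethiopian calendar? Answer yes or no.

no

1348 mod 4 = 0; in the Ethiopian calendar a year is leap when year mod 4 = 3, so it is a common year.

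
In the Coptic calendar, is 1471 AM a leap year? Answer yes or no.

yes

1471 mod 4 = 3; in the Coptic calendar a year is leap when year mod 4 = 3, so it is a leap year.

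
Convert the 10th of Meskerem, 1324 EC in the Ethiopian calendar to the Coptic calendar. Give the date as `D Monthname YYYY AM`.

10 Thout 1048 AM

Julian Day Number of the source date = 2207456.
Converting JDN 2207456 to the Coptic calendar gives 10 Thout 1048 AM.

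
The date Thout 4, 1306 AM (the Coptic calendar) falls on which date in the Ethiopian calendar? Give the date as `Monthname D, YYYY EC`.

Meskerem 4, 1582 EC

Both dates share Julian Day Number 2301684; in the Ethiopian calendar that is 4 Meskerem 1582 EC.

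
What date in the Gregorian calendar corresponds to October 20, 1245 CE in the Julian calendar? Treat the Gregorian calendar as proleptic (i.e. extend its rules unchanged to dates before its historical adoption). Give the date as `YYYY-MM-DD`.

For dates in this range the Gregorian date is 7 days ahead of the Julian.
20 October 1245 Julian + 7 days → 27 October 1245 Gregorian.

1245-10-27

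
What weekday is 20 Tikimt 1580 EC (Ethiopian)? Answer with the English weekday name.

Wednesday

Equivalently 28 October 1587 Gregorian, JDN 2301000.
2301000 ≡ 2 (mod 7); counting from Monday = 0 gives Wednesday.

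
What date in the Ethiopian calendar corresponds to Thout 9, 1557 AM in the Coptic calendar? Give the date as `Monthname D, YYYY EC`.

Julian Day Number of the source date = 2393367.
Converting JDN 2393367 to the Ethiopian calendar gives 9 Meskerem 1833 EC.

Meskerem 9, 1833 EC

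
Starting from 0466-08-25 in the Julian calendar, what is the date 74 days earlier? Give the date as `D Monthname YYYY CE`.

12 June 466 CE

JDN of 0466-08-25 = 1891501.
1891501 − 74 = 1891427.
JDN 1891427 in the Julian calendar is 12 June 466 CE.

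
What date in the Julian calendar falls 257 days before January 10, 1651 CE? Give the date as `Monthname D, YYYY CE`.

April 28, 1650 CE

The starting date is JDN 2324095; 2324095 − 257 = 2323838.
JDN 2323838 corresponds to April 28, 1650 CE.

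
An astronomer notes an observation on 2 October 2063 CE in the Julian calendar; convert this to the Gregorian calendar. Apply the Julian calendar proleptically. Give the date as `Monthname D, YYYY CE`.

At this point the Julian calendar is 13 days behind the Gregorian.
2 October 2063 Julian + 13 days → 15 October 2063 Gregorian.

October 15, 2063 CE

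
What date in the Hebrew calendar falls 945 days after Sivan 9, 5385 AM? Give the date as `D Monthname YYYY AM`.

Counting 945 days forward from JDN 2314744 reaches JDN 2315689, which is 10 Shevat 5388 AM.

10 Shevat 5388 AM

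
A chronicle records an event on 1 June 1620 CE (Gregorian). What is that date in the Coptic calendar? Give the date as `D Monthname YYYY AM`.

Julian Day Number of the source date = 2312905.
Converting JDN 2312905 to the Coptic calendar gives 27 Pashons 1336 AM.

27 Pashons 1336 AM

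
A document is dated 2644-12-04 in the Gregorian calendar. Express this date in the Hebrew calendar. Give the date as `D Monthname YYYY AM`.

13 Kislev 6405 AM

Both dates share Julian Day Number 2687099; in the Hebrew calendar that is 13 Kislev 6405 AM.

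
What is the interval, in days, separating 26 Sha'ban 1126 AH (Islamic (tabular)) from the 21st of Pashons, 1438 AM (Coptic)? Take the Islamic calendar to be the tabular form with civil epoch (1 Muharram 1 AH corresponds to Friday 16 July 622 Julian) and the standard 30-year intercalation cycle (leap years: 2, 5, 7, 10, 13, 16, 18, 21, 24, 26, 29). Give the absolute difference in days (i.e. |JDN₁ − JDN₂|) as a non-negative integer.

2820

JDN of the first date = 2347334.
JDN of the second date = 2350154.
|2350154 − 2347334| = 2820.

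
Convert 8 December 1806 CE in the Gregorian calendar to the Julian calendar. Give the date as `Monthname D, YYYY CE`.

At this point the Julian calendar is 12 days behind the Gregorian.
8 December 1806 Gregorian − 12 days → 26 November 1806 Julian.

November 26, 1806 CE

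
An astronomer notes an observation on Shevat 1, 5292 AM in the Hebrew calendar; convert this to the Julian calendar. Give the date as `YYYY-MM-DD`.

1532-01-08

Julian Day Number of the source date = 2280628.
Converting JDN 2280628 to the Julian calendar gives 8 January 1532 CE.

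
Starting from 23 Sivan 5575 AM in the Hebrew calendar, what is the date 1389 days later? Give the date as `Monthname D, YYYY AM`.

The starting date is JDN 2384156; 2384156 + 1389 = 2385545.
JDN 2385545 corresponds to Nisan 25, 5579 AM.

Nisan 25, 5579 AM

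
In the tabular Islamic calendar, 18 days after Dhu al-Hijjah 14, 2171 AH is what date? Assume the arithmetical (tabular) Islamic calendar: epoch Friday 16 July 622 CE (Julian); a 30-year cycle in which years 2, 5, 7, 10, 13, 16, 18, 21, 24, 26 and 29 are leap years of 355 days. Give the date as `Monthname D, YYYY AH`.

The starting date is JDN 2717754; 2717754 + 18 = 2717772.
JDN 2717772 corresponds to Muharram 3, 2172 AH.

Muharram 3, 2172 AH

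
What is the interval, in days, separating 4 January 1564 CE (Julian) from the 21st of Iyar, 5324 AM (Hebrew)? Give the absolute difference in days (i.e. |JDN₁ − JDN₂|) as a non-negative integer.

JDN of the first date = 2292312.
JDN of the second date = 2292432.
|2292432 − 2292312| = 120.

120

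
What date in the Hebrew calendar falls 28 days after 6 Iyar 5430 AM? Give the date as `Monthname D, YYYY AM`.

Sivan 5, 5430 AM

JDN of 6 Iyar 5430 AM = 2331131.
2331131 + 28 = 2331159.
JDN 2331159 in the Hebrew calendar is Sivan 5, 5430 AM.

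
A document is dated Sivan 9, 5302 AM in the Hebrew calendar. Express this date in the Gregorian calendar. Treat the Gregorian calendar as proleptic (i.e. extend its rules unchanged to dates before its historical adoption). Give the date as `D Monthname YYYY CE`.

3 June 1542 CE

Julian Day Number of the source date = 2284417.
Converting JDN 2284417 to the Gregorian calendar gives 3 June 1542 CE.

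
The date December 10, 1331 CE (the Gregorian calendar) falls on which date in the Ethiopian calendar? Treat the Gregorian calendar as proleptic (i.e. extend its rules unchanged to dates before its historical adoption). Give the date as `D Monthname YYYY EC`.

Julian Day Number of the source date = 2207541.
Converting JDN 2207541 to the Ethiopian calendar gives 5 Tahsas 1324 EC.

5 Tahsas 1324 EC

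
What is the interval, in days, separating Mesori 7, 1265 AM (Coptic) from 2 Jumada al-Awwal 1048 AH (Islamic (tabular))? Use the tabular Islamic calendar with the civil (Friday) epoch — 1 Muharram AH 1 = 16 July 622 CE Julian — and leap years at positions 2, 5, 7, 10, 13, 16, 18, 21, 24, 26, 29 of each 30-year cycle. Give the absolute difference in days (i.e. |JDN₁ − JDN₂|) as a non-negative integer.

32539

JDN of the first date = 2287042.
JDN of the second date = 2319581.
|2319581 − 2287042| = 32539.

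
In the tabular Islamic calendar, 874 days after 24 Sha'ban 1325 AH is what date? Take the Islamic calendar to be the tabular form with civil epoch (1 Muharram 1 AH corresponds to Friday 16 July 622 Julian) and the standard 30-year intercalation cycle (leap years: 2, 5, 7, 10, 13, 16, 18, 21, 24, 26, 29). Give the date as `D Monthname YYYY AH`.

11 Safar 1328 AH

Counting 874 days forward from JDN 2417851 reaches JDN 2418725, which is 11 Safar 1328 AH.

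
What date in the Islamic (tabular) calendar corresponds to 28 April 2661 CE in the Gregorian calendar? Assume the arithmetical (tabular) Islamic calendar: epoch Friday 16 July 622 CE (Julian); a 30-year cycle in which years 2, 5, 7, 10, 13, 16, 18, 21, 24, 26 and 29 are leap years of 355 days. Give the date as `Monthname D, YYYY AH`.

Jumada al-Awwal 7, 2102 AH

Both dates share Julian Day Number 2693088; in the tabular Islamic calendar that is 7 Jumada al-Awwal 2102 AH.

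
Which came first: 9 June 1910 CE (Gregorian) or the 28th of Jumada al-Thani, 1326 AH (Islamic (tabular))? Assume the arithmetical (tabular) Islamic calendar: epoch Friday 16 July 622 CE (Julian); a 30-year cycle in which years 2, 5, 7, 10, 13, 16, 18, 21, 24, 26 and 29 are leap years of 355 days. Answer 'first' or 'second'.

second

The two dates have Julian Day Numbers 2418832 and 2418151 respectively.
Since 2418151 < 2418832, the second date comes first.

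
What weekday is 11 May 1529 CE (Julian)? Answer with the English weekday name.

Equivalently 21 May 1529 Gregorian, JDN 2279656.
JDN 2279656 mod 7 = 1, and JDN 0 was a Monday, so this is a Tuesday.

Tuesday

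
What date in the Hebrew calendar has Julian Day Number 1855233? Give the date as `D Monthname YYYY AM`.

JDN 1855233 is 10 May 367 in the proleptic Gregorian calendar.
In the Hebrew calendar that day is 23 Iyar 4127 AM.

23 Iyar 4127 AM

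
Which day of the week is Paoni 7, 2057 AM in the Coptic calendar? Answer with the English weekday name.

Tuesday

In the Gregorian calendar this is 17 June 2341 (JDN 2576260).
2576260 ≡ 1 (mod 7); counting from Monday = 0 gives Tuesday.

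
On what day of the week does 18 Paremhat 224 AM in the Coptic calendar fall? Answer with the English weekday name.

Friday

In the proleptic Gregorian calendar this is 16 March 508 (JDN 1906678).
1906678 ≡ 4 (mod 7); counting from Monday = 0 gives Friday.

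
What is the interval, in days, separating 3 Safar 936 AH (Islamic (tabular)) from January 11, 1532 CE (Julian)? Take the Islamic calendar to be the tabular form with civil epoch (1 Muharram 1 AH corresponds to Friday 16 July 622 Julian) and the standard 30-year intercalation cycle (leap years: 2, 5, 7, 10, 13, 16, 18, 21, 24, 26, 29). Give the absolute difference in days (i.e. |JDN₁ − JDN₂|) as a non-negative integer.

First date → JDN 2279805; second date → JDN 2280631.
The interval is |2279805 − 2280631| = 826 days.

826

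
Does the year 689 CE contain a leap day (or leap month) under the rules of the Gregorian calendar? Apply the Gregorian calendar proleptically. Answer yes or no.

689 is not divisible by 4, so it is a common year.

no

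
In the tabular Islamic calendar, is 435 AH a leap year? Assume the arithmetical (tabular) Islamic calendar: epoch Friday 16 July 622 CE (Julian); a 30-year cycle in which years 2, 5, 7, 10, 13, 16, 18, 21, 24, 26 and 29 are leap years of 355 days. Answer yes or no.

no

Year 435 AH is year 15 of its 30-year cycle; leap positions are 2, 5, 7, 10, 13, 16, 18, 21, 24, 26, 29, so it is a common year (354 days).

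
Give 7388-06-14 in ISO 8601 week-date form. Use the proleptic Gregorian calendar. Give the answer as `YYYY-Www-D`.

7388-W24-6

The weekday is Saturday (ISO weekday 6).
That Saturday belongs to ISO week 24 of ISO year 7388.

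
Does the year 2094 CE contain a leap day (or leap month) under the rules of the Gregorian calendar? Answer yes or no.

2094 is not divisible by 4, so it is a common year.

no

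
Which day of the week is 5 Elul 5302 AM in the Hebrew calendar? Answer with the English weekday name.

Thursday

Equivalently 27 August 1542 Gregorian, JDN 2284502.
2284502 ≡ 3 (mod 7); counting from Monday = 0 gives Thursday.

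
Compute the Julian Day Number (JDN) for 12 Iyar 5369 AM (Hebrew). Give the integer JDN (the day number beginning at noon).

In the Gregorian calendar the same day is 16 May 1609.
JDN 2451545 is 1 January 2000 CE (Gregorian); the target day is −142674 days from there, so JDN = 2308871.

2308871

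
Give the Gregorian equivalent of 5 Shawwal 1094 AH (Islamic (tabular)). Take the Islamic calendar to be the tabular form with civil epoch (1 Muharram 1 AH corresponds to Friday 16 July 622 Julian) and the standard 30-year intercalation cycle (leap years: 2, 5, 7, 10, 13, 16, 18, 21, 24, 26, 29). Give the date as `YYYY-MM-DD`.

1683-09-27

Julian Day Number of the source date = 2336033.
Converting JDN 2336033 to the Gregorian calendar gives 27 September 1683 CE.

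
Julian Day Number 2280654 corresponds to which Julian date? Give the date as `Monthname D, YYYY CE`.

February 3, 1532 CE

The proleptic Gregorian equivalent of JDN 2280654 is 13 February 1532.
In the Julian calendar that day is February 3, 1532 CE.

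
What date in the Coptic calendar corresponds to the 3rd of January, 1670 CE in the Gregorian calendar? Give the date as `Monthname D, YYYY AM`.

Both dates share Julian Day Number 2331018; in the Coptic calendar that is 28 Koiak 1386 AM.

Koiak 28, 1386 AM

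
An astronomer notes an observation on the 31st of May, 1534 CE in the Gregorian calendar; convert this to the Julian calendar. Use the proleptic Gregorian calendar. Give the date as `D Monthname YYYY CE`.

The Julian–Gregorian offset here is 10 days (Julian trailing).
31 May 1534 Gregorian − 10 days → 21 May 1534 Julian.

21 May 1534 CE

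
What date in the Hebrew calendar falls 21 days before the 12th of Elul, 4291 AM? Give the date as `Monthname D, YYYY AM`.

Av 21, 4291 AM

The starting date is JDN 1915229; 1915229 − 21 = 1915208.
JDN 1915208 corresponds to Av 21, 4291 AM.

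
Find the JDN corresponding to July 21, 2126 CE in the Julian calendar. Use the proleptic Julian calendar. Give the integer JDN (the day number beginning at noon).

2497781

Equivalently 4 August 2126 (Gregorian).
JDN 2299161 is 15 October 1582 CE (Gregorian); the target day is +198620 days from there, so JDN = 2497781.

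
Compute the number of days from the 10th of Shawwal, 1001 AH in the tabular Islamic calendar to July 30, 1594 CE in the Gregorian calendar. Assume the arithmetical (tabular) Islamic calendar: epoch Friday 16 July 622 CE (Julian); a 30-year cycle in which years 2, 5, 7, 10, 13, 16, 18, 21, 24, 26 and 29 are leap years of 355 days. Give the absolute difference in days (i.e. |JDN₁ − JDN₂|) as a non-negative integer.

385

First date → JDN 2303082; second date → JDN 2303467.
The interval is |2303082 − 2303467| = 385 days.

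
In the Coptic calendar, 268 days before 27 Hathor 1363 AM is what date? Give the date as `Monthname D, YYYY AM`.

Paremhat 4, 1362 AM

Counting 268 days back from JDN 2322586 reaches JDN 2322318, which is Paremhat 4, 1362 AM.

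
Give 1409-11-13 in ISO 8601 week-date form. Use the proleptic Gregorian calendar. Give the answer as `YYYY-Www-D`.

1409-W46-1

The weekday is Monday (ISO weekday 1).
That Monday belongs to ISO week 46 of ISO year 1409.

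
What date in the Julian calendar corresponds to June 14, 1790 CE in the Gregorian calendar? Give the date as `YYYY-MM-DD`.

For dates in this range the Gregorian date is 11 days ahead of the Julian.
14 June 1790 Gregorian − 11 days → 3 June 1790 Julian.

1790-06-03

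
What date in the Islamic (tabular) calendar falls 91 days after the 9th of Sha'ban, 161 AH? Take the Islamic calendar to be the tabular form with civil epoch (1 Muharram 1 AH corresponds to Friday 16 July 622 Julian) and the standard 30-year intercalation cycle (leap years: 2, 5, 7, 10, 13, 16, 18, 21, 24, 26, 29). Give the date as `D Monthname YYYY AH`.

12 Dhu al-Qa'dah 161 AH

Counting 91 days forward from JDN 2005354 reaches JDN 2005445, which is 12 Dhu al-Qa'dah 161 AH.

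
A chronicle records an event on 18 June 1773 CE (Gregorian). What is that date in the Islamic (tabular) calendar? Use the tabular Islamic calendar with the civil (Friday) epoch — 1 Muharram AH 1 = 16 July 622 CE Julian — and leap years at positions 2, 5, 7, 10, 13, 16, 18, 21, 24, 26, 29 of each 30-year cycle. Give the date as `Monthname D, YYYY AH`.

Rabi' al-Awwal 27, 1187 AH

Julian Day Number of the source date = 2368804.
Converting JDN 2368804 to the tabular Islamic calendar gives 27 Rabi' al-Awwal 1187 AH.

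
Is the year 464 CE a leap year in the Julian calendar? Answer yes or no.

464 mod 4 = 0, so it is a leap year in the Julian calendar.

yes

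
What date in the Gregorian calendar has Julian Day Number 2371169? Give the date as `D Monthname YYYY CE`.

JDN 2451545 is 1 Jan 2000; 2371169 is −80376 days from there.

9 December 1779 CE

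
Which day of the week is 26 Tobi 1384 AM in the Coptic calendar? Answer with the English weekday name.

Wednesday

In the Gregorian calendar this is 1 February 1668 (JDN 2330316).
2330316 ≡ 2 (mod 7); counting from Monday = 0 gives Wednesday.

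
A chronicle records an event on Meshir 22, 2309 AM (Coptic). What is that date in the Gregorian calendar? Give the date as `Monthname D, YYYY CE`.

March 5, 2593 CE

Both dates share Julian Day Number 2668198; in the Gregorian calendar that is 5 March 2593 CE.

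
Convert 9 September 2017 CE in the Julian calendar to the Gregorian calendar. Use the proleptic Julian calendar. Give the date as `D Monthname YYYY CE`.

22 September 2017 CE

At this point the Julian calendar is 13 days behind the Gregorian.
9 September 2017 Julian + 13 days → 22 September 2017 Gregorian.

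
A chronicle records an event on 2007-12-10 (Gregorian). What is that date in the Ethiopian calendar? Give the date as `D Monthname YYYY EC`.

Both dates share Julian Day Number 2454445; in the Ethiopian calendar that is 30 Hidar 2000 EC.

30 Hidar 2000 EC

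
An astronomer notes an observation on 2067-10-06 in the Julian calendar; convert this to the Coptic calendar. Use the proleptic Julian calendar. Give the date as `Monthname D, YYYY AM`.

Both dates share Julian Day Number 2476308; in the Coptic calendar that is 8 Paopi 1784 AM.

Paopi 8, 1784 AM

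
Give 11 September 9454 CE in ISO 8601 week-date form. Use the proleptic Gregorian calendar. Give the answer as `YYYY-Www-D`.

The weekday is Monday (ISO weekday 1).
That Monday belongs to ISO week 37 of ISO year 9454.

9454-W37-1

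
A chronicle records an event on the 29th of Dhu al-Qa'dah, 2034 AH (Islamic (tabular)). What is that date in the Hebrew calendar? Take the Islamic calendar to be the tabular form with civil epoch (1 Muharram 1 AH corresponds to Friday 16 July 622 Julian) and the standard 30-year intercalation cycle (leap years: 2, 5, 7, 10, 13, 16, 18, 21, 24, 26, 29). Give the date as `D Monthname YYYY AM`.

Julian Day Number of the source date = 2669190.
Converting JDN 2669190 to the Hebrew calendar gives 28 Cheshvan 6356 AM.

28 Cheshvan 6356 AM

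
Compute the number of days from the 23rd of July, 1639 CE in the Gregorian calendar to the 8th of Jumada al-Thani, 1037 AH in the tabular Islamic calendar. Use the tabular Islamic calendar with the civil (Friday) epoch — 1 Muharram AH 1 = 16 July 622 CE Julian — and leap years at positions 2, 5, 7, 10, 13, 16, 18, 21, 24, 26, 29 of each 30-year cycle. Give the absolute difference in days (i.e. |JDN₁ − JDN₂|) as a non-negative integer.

4177

JDN of the first date = 2319896.
JDN of the second date = 2315719.
|2315719 − 2319896| = 4177.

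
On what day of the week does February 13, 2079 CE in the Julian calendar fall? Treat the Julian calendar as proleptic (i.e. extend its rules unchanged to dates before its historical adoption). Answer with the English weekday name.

Sunday

Equivalently 26 February 2079 Gregorian, JDN 2480456.
JDN 2480456 mod 7 = 6, and JDN 0 was a Monday, so this is a Sunday.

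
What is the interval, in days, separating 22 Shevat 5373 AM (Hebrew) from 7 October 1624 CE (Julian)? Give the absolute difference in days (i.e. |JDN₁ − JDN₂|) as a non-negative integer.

First date → JDN 2310240; second date → JDN 2314504.
The interval is |2310240 − 2314504| = 4264 days.

4264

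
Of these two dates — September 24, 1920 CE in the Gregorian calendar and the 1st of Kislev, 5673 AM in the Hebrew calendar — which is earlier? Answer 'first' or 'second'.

second

First date → JDN 2422592; second date → JDN 2419718.
JDN 2419718 < JDN 2422592, so the second date is earlier.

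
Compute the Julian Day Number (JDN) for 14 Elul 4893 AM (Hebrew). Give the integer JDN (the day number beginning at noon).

2135115

Equivalently 24 August 1133 (proleptic Gregorian).
JDN 2299161 is 15 October 1582 CE (Gregorian); the target day is −164046 days from there, so JDN = 2135115.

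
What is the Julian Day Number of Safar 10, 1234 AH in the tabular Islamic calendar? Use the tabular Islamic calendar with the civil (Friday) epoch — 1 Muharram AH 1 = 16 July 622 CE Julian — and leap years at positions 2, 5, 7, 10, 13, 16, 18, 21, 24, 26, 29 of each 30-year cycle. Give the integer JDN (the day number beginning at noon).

2385413

Equivalently 9 December 1818 (Gregorian).
JDN 2451545 is 1 January 2000 CE (Gregorian); the target day is −66132 days from there, so JDN = 2385413.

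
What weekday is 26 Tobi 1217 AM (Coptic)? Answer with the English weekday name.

Thursday

In the proleptic Gregorian calendar this is 31 January 1501 (JDN 2269319).
Since JDN mod 7 = 3 (0 = Monday), the day is Thursday.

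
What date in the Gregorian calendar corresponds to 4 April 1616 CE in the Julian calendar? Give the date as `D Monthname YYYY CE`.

14 April 1616 CE

The Julian–Gregorian offset here is 10 days (Julian trailing).
4 April 1616 Julian + 10 days → 14 April 1616 Gregorian.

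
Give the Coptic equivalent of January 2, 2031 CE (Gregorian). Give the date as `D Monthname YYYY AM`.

Julian Day Number of the source date = 2462869.
Converting JDN 2462869 to the Coptic calendar gives 24 Koiak 1747 AM.

24 Koiak 1747 AM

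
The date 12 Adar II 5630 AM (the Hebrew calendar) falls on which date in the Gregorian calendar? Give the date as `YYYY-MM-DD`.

Both dates share Julian Day Number 2404137; in the Gregorian calendar that is 15 March 1870 CE.

1870-03-15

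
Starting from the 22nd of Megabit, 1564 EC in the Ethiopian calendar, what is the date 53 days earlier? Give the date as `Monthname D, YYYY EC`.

Tir 29, 1564 EC

The starting date is JDN 2295308; 2295308 − 53 = 2295255.
JDN 2295255 corresponds to Tir 29, 1564 EC.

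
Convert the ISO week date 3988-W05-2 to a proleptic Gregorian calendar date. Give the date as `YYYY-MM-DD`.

ISO week 1 of 3988 is the week containing the first Thursday of 3988.
Week 5, day 2 (Tuesday) lands on 3988-02-02.

3988-02-02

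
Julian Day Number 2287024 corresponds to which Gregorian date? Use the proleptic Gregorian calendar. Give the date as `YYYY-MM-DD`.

1549-07-23

Counting from JDN 2299161 = 15 Oct 1582 gives an offset of -12137 days.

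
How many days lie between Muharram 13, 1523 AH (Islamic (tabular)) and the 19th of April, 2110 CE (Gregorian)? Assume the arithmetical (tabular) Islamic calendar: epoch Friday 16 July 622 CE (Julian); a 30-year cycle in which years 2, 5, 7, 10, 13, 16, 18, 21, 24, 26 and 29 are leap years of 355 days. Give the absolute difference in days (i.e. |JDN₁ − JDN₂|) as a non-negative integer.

4032

First date → JDN 2487798; second date → JDN 2491830.
The interval is |2487798 − 2491830| = 4032 days.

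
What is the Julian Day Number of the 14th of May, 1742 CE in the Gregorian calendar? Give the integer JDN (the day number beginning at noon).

2357446

JDN 2299161 is 15 October 1582 CE (Gregorian); the target day is +58285 days from there, so JDN = 2357446.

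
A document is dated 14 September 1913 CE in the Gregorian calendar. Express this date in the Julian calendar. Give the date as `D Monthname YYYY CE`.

At this point the Julian calendar is 13 days behind the Gregorian.
14 September 1913 Gregorian − 13 days → 1 September 1913 Julian.

1 September 1913 CE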